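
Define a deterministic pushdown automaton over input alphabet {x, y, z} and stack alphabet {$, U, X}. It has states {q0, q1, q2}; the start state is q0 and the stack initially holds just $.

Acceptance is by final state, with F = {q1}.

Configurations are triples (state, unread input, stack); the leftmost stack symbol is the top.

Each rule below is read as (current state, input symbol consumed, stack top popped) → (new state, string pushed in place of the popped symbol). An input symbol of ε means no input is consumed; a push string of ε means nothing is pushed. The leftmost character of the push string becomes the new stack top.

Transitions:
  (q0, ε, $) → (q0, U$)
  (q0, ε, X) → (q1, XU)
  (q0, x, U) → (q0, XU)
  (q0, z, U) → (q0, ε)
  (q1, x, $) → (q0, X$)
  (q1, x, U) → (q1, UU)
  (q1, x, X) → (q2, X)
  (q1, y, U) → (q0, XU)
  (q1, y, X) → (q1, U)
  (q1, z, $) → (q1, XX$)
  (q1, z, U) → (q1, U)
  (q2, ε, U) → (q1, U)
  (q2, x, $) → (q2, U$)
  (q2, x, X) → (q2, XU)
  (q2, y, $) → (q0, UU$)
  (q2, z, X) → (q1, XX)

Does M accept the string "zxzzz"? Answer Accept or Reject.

(q0, zxzzz, $)
  ε-move, top $: go to q0, push U$ → (q0, zxzzz, U$)
  read z, top U: go to q0, push ε → (q0, xzzz, $)
  ε-move, top $: go to q0, push U$ → (q0, xzzz, U$)
  read x, top U: go to q0, push XU → (q0, zzz, XU$)
  ε-move, top X: go to q1, push XU → (q1, zzz, XUU$)
No transition applies at (q1, zzz, XUU$); input not fully consumed.

Reject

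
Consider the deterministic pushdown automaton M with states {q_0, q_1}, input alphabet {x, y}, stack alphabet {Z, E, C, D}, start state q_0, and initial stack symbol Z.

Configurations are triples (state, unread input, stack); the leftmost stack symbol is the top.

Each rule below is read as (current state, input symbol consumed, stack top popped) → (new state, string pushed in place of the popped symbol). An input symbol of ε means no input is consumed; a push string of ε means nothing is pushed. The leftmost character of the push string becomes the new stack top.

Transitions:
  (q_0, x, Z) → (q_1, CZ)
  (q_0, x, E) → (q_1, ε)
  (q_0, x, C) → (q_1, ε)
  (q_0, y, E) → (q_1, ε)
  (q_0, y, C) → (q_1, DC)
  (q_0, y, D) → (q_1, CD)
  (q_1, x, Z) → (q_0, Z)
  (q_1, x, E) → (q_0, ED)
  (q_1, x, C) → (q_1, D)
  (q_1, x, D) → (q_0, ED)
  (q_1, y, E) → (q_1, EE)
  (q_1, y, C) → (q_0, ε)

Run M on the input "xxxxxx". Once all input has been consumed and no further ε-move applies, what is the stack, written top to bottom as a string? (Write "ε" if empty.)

DZ

(q_0, xxxxxx, Z)
  read x, top Z: go to q_1, push CZ → (q_1, xxxxx, CZ)
  read x, top C: go to q_1, push D → (q_1, xxxx, DZ)
  read x, top D: go to q_0, push ED → (q_0, xxx, EDZ)
  read x, top E: go to q_1, push ε → (q_1, xx, DZ)
  read x, top D: go to q_0, push ED → (q_0, x, EDZ)
  read x, top E: go to q_1, push ε → (q_1, ε, DZ)
All input consumed in state q_1 with stack DZ.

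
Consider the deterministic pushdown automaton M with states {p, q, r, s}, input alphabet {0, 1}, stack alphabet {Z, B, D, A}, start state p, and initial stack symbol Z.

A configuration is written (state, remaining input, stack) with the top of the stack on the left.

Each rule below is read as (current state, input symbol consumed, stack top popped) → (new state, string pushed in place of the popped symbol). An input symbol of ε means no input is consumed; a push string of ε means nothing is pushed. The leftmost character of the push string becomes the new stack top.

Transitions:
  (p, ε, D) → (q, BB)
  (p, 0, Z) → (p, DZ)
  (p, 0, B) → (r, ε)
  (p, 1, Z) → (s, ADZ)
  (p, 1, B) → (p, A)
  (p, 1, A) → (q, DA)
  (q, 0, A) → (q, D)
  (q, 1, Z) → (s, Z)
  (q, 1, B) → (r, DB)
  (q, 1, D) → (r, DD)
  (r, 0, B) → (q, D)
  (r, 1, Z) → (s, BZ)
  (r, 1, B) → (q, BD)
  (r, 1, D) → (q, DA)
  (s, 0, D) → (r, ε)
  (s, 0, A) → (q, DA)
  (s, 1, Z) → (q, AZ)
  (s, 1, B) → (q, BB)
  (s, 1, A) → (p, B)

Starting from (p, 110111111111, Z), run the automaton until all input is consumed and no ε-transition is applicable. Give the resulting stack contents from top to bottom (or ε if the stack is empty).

(p, 110111111111, Z) ⊢ (s, 10111111111, ADZ) ⊢ (p, 0111111111, BDZ) ⊢ (r, 111111111, DZ) ⊢ (q, 11111111, DAZ) ⊢ (r, 1111111, DDAZ) ⊢ (q, 111111, DADAZ) ⊢ (r, 11111, DDADAZ) ⊢ (q, 1111, DADADAZ) ⊢ (r, 111, DDADADAZ) ⊢ (q, 11, DADADADAZ) ⊢ (r, 1, DDADADADAZ) ⊢ (q, ε, DADADADADAZ)
All input consumed in state q with stack DADADADADAZ.

DADADADADAZ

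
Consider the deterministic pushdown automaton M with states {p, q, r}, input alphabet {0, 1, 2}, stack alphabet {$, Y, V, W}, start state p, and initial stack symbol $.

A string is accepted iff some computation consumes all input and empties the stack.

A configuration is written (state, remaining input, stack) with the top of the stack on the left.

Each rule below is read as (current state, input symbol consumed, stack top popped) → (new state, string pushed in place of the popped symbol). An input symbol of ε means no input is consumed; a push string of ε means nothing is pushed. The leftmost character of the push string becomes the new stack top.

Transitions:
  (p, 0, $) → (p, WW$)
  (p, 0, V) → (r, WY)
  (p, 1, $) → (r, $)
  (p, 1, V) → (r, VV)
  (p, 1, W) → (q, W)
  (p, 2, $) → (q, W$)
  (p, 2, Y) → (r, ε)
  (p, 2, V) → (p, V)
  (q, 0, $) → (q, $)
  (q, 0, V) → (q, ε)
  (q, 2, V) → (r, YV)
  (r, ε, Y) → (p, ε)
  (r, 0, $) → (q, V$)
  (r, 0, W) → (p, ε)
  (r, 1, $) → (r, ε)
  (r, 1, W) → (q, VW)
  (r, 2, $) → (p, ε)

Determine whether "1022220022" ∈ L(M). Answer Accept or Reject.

(p, 1022220022, $)
  read 1, top $: go to r, push $ → (r, 022220022, $)
  read 0, top $: go to q, push V$ → (q, 22220022, V$)
  read 2, top V: go to r, push YV → (r, 2220022, YV$)
  ε-move, top Y: go to p, push ε → (p, 2220022, V$)
  read 2, top V: go to p, push V → (p, 220022, V$)
  read 2, top V: go to p, push V → (p, 20022, V$)
  read 2, top V: go to p, push V → (p, 0022, V$)
  read 0, top V: go to r, push WY → (r, 022, WY$)
  read 0, top W: go to p, push ε → (p, 22, Y$)
  read 2, top Y: go to r, push ε → (r, 2, $)
  read 2, top $: go to p, push ε → (p, ε, ε)
All input consumed and the stack is empty.

Accept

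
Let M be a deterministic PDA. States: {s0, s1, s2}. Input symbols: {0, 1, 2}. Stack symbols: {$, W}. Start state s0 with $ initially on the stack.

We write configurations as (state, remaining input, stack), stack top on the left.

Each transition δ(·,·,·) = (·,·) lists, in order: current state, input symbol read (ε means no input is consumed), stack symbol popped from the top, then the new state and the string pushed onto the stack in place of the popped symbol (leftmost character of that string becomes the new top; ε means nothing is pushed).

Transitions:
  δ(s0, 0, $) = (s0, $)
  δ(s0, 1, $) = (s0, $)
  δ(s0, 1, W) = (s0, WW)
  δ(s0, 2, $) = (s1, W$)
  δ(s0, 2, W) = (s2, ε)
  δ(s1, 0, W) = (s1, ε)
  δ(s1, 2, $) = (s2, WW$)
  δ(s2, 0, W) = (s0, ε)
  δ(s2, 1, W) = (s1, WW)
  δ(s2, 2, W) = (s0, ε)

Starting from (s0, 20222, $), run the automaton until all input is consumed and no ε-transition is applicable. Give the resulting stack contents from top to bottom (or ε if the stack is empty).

(s0, 20222, $)
  read 2, top $: go to s1, push W$ → (s1, 0222, W$)
  read 0, top W: go to s1, push ε → (s1, 222, $)
  read 2, top $: go to s2, push WW$ → (s2, 22, WW$)
  read 2, top W: go to s0, push ε → (s0, 2, W$)
  read 2, top W: go to s2, push ε → (s2, ε, $)
All input consumed in state s2 with stack $.

$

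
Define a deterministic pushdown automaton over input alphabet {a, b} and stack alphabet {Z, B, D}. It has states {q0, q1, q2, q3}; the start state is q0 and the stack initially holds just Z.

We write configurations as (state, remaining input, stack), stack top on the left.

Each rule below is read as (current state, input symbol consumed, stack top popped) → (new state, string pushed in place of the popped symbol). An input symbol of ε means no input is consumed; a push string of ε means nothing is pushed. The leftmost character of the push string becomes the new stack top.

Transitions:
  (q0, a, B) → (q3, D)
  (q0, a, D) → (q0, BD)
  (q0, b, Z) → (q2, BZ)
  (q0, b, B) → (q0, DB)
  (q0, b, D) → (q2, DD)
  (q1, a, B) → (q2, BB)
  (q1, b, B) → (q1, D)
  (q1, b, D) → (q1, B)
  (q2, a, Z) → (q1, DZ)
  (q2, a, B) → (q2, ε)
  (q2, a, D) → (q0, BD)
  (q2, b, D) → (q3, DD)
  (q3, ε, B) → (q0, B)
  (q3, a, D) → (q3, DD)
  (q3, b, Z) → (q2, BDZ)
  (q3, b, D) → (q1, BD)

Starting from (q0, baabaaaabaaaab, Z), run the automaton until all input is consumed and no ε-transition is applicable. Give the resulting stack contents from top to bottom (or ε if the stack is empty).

(q0, baabaaaabaaaab, Z)
  read b, top Z: go to q2, push BZ → (q2, aabaaaabaaaab, BZ)
  read a, top B: go to q2, push ε → (q2, abaaaabaaaab, Z)
  read a, top Z: go to q1, push DZ → (q1, baaaabaaaab, DZ)
  read b, top D: go to q1, push B → (q1, aaaabaaaab, BZ)
  read a, top B: go to q2, push BB → (q2, aaabaaaab, BBZ)
  read a, top B: go to q2, push ε → (q2, aabaaaab, BZ)
  read a, top B: go to q2, push ε → (q2, abaaaab, Z)
  read a, top Z: go to q1, push DZ → (q1, baaaab, DZ)
  read b, top D: go to q1, push B → (q1, aaaab, BZ)
  read a, top B: go to q2, push BB → (q2, aaab, BBZ)
  read a, top B: go to q2, push ε → (q2, aab, BZ)
  read a, top B: go to q2, push ε → (q2, ab, Z)
  read a, top Z: go to q1, push DZ → (q1, b, DZ)
  read b, top D: go to q1, push B → (q1, ε, BZ)
All input consumed in state q1 with stack BZ.

BZ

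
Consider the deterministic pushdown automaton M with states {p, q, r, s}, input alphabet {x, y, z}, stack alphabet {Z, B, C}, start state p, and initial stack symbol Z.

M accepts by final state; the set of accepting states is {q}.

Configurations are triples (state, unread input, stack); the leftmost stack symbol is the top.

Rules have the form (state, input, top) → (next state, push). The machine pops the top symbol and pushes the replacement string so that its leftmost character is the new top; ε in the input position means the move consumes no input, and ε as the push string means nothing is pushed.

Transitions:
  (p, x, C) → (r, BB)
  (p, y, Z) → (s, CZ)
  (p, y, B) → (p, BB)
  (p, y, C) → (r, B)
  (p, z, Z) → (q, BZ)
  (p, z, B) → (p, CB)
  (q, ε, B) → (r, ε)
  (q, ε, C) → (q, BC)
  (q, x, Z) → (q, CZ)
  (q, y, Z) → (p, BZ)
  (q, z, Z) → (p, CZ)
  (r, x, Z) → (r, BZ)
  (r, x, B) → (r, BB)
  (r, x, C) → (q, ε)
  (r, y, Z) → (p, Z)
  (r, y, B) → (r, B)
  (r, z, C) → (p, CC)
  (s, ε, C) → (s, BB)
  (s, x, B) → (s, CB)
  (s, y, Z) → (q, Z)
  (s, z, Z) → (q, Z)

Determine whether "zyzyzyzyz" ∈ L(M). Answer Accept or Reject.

(p, zyzyzyzyz, Z) ⊢ (q, yzyzyzyz, BZ) ⊢ (r, yzyzyzyz, Z) ⊢ (p, zyzyzyz, Z) ⊢ (q, yzyzyz, BZ) ⊢ (r, yzyzyz, Z) ⊢ (p, zyzyz, Z) ⊢ (q, yzyz, BZ) ⊢ (r, yzyz, Z) ⊢ (p, zyz, Z) ⊢ (q, yz, BZ) ⊢ (r, yz, Z) ⊢ (p, z, Z) ⊢ (q, ε, BZ)
All input consumed; state q ∈ F.

Accept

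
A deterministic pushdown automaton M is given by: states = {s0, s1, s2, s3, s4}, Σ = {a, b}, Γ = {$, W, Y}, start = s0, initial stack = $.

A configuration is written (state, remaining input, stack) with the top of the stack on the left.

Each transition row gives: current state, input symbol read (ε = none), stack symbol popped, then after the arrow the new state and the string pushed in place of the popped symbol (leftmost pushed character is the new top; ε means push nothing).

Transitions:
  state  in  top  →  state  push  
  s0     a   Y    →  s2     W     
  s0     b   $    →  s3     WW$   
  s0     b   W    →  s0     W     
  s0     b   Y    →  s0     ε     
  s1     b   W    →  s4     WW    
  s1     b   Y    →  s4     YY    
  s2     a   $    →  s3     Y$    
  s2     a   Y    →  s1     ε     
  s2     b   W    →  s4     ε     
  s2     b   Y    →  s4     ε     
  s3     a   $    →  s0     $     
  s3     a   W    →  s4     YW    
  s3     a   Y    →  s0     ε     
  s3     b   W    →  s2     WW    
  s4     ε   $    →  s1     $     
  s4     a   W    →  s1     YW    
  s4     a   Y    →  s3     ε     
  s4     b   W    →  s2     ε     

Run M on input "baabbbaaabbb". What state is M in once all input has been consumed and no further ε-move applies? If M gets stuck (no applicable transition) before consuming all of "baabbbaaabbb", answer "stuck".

(s0, baabbbaaabbb, $) ⊢ (s3, aabbbaaabbb, WW$) ⊢ (s4, abbbaaabbb, YWW$) ⊢ (s3, bbbaaabbb, WW$) ⊢ (s2, bbaaabbb, WWW$) ⊢ (s4, baaabbb, WW$) ⊢ (s2, aaabbb, W$)
No transition for (s2, a, top W); M blocks with input aaabbb remaining.

stuck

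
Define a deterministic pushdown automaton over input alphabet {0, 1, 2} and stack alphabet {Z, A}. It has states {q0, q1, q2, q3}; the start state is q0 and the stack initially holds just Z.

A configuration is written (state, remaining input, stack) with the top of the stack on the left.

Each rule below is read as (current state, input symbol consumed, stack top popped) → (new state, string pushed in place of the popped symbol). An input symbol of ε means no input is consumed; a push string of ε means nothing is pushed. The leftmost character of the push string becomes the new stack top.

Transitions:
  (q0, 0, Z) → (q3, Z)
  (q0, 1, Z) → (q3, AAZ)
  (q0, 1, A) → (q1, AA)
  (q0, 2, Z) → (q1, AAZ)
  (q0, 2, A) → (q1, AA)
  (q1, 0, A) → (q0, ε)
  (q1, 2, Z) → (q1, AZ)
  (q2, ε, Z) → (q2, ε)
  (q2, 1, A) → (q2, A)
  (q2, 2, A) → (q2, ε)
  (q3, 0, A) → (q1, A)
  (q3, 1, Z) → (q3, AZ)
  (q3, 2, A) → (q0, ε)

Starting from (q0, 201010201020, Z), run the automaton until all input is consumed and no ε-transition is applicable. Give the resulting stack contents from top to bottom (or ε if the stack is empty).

AZ

(q0, 201010201020, Z) ⊢ (q1, 01010201020, AAZ) ⊢ (q0, 1010201020, AZ) ⊢ (q1, 010201020, AAZ) ⊢ (q0, 10201020, AZ) ⊢ (q1, 0201020, AAZ) ⊢ (q0, 201020, AZ) ⊢ (q1, 01020, AAZ) ⊢ (q0, 1020, AZ) ⊢ (q1, 020, AAZ) ⊢ (q0, 20, AZ) ⊢ (q1, 0, AAZ) ⊢ (q0, ε, AZ)
All input consumed in state q0 with stack AZ.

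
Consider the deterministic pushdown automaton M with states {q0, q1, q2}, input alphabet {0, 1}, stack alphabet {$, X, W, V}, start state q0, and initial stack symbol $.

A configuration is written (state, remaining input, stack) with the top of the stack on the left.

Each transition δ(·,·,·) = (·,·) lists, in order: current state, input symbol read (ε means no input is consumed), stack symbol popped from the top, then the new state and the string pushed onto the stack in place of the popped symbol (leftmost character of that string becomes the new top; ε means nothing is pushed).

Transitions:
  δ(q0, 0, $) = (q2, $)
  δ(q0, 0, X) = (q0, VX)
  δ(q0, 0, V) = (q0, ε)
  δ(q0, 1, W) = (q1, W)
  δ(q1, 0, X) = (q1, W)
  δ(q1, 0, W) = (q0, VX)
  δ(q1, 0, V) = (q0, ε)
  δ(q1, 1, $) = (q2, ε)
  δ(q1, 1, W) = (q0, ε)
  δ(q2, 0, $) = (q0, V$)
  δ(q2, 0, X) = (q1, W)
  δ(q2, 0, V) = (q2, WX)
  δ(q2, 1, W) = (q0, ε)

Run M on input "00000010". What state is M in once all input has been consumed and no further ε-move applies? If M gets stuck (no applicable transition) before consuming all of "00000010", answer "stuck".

stuck

(q0, 00000010, $)
  read 0, top $: go to q2, push $ → (q2, 0000010, $)
  read 0, top $: go to q0, push V$ → (q0, 000010, V$)
  read 0, top V: go to q0, push ε → (q0, 00010, $)
  read 0, top $: go to q2, push $ → (q2, 0010, $)
  read 0, top $: go to q0, push V$ → (q0, 010, V$)
  read 0, top V: go to q0, push ε → (q0, 10, $)
No transition for (q0, 1, top $); M blocks with input 10 remaining.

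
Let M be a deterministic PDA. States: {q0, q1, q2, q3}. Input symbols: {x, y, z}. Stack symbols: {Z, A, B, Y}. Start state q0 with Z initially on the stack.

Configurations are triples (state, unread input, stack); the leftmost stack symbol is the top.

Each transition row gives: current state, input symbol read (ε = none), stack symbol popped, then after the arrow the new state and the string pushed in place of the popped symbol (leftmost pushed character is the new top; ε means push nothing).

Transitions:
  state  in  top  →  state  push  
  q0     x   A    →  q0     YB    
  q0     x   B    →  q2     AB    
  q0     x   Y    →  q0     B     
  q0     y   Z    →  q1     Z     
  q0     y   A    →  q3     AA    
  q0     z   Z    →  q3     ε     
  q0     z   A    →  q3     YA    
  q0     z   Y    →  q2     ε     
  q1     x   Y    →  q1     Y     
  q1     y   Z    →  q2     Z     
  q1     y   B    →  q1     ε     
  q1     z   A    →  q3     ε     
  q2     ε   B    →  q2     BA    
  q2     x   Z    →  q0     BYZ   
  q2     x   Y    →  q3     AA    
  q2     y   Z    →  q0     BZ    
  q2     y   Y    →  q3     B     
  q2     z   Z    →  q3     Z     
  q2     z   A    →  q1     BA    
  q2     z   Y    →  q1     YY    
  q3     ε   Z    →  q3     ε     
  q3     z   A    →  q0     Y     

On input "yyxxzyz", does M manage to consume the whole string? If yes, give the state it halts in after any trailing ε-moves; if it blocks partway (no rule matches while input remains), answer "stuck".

q3

(q0, yyxxzyz, Z)
  read y, top Z: go to q1, push Z → (q1, yxxzyz, Z)
  read y, top Z: go to q2, push Z → (q2, xxzyz, Z)
  read x, top Z: go to q0, push BYZ → (q0, xzyz, BYZ)
  read x, top B: go to q2, push AB → (q2, zyz, ABYZ)
  read z, top A: go to q1, push BA → (q1, yz, BABYZ)
  read y, top B: go to q1, push ε → (q1, z, ABYZ)
  read z, top A: go to q3, push ε → (q3, ε, BYZ)
All input consumed; M is in state q3.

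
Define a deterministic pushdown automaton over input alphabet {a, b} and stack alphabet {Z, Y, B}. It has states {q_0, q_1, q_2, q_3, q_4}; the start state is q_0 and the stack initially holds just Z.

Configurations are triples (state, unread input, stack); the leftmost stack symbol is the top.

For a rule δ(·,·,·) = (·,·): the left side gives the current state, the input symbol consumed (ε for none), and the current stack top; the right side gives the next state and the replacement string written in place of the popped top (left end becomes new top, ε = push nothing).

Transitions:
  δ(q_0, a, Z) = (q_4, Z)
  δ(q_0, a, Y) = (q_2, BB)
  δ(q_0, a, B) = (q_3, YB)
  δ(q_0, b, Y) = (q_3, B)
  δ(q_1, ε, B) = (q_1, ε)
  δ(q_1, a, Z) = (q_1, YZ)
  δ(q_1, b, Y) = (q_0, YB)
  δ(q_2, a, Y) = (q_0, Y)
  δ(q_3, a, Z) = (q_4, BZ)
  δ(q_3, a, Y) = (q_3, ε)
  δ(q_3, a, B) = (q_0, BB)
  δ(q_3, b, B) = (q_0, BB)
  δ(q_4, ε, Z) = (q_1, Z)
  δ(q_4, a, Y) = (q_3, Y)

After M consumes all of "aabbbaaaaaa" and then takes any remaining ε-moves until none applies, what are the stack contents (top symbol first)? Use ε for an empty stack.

BBBBBZ

(q_0, aabbbaaaaaa, Z)
  read a, top Z: go to q_4, push Z → (q_4, abbbaaaaaa, Z)
  ε-move, top Z: go to q_1, push Z → (q_1, abbbaaaaaa, Z)
  read a, top Z: go to q_1, push YZ → (q_1, bbbaaaaaa, YZ)
  read b, top Y: go to q_0, push YB → (q_0, bbaaaaaa, YBZ)
  read b, top Y: go to q_3, push B → (q_3, baaaaaa, BBZ)
  read b, top B: go to q_0, push BB → (q_0, aaaaaa, BBBZ)
  read a, top B: go to q_3, push YB → (q_3, aaaaa, YBBBZ)
  read a, top Y: go to q_3, push ε → (q_3, aaaa, BBBZ)
  read a, top B: go to q_0, push BB → (q_0, aaa, BBBBZ)
  read a, top B: go to q_3, push YB → (q_3, aa, YBBBBZ)
  read a, top Y: go to q_3, push ε → (q_3, a, BBBBZ)
  read a, top B: go to q_0, push BB → (q_0, ε, BBBBBZ)
All input consumed in state q_0 with stack BBBBBZ.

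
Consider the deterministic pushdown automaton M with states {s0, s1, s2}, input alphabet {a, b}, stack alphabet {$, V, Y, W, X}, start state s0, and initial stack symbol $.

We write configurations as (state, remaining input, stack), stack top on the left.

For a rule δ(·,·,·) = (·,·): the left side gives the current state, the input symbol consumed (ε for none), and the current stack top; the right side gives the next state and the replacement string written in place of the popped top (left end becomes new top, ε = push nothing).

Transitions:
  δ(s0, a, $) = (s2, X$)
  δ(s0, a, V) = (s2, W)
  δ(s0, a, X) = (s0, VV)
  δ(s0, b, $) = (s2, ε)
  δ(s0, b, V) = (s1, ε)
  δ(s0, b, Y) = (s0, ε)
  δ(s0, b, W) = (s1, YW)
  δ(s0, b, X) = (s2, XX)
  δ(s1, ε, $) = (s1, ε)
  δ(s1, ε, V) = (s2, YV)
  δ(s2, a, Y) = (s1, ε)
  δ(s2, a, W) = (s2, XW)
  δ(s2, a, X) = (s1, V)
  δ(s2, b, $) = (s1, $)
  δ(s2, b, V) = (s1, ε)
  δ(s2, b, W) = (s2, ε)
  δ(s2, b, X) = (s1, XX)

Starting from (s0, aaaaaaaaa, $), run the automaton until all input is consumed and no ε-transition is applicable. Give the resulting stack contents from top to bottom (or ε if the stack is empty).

YV$

(s0, aaaaaaaaa, $)
  read a, top $: go to s2, push X$ → (s2, aaaaaaaa, X$)
  read a, top X: go to s1, push V → (s1, aaaaaaa, V$)
  ε-move, top V: go to s2, push YV → (s2, aaaaaaa, YV$)
  read a, top Y: go to s1, push ε → (s1, aaaaaa, V$)
  ε-move, top V: go to s2, push YV → (s2, aaaaaa, YV$)
  read a, top Y: go to s1, push ε → (s1, aaaaa, V$)
  ε-move, top V: go to s2, push YV → (s2, aaaaa, YV$)
  read a, top Y: go to s1, push ε → (s1, aaaa, V$)
  ε-move, top V: go to s2, push YV → (s2, aaaa, YV$)
  read a, top Y: go to s1, push ε → (s1, aaa, V$)
  ε-move, top V: go to s2, push YV → (s2, aaa, YV$)
  read a, top Y: go to s1, push ε → (s1, aa, V$)
  ε-move, top V: go to s2, push YV → (s2, aa, YV$)
  read a, top Y: go to s1, push ε → (s1, a, V$)
  ε-move, top V: go to s2, push YV → (s2, a, YV$)
  read a, top Y: go to s1, push ε → (s1, ε, V$)
  ε-move, top V: go to s2, push YV → (s2, ε, YV$)
All input consumed in state s2 with stack YV$.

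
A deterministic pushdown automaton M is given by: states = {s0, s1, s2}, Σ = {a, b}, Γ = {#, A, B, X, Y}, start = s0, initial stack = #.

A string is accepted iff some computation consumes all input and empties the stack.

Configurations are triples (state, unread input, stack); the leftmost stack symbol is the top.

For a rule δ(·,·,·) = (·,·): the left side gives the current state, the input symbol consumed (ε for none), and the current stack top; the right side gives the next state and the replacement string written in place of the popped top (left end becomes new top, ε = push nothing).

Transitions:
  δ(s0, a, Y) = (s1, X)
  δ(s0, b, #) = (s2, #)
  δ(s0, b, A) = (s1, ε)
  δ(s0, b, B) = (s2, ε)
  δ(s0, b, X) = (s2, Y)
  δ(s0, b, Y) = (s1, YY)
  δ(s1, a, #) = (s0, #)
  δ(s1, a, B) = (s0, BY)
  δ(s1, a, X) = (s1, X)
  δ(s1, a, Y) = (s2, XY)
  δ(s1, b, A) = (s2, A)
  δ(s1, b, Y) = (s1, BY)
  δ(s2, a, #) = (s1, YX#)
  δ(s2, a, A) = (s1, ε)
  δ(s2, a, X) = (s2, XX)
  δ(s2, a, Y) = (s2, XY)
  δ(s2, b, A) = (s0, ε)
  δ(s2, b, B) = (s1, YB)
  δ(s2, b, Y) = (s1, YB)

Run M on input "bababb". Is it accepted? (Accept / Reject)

Reject

(s0, bababb, #)
  read b, top #: go to s2, push # → (s2, ababb, #)
  read a, top #: go to s1, push YX# → (s1, babb, YX#)
  read b, top Y: go to s1, push BY → (s1, abb, BYX#)
  read a, top B: go to s0, push BY → (s0, bb, BYYX#)
  read b, top B: go to s2, push ε → (s2, b, YYX#)
  read b, top Y: go to s1, push YB → (s1, ε, YBYX#)
All input consumed; stack is YBYX#, not empty, and no further ε-move applies.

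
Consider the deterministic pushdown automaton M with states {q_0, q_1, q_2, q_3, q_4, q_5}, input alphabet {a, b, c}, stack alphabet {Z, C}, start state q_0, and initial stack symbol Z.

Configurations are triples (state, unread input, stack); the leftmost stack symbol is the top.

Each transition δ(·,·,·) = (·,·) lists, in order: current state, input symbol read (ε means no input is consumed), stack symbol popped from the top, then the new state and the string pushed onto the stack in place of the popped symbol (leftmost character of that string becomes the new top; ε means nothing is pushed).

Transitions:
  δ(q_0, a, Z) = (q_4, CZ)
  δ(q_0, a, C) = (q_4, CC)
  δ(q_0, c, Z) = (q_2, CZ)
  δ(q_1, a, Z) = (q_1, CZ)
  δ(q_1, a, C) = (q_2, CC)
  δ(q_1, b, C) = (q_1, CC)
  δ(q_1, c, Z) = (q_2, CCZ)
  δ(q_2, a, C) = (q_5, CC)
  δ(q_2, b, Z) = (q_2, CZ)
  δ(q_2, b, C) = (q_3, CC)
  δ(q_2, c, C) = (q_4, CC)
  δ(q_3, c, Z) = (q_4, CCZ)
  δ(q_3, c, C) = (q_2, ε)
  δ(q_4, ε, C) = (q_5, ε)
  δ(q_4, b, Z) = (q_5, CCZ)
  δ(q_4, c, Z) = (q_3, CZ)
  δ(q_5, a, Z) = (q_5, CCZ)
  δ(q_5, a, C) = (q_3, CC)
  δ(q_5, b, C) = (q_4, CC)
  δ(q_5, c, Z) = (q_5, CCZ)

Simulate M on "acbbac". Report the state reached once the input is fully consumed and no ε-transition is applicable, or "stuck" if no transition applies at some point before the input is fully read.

(q_0, acbbac, Z)
  read a, top Z: go to q_4, push CZ → (q_4, cbbac, CZ)
  ε-move, top C: go to q_5, push ε → (q_5, cbbac, Z)
  read c, top Z: go to q_5, push CCZ → (q_5, bbac, CCZ)
  read b, top C: go to q_4, push CC → (q_4, bac, CCCZ)
  ε-move, top C: go to q_5, push ε → (q_5, bac, CCZ)
  read b, top C: go to q_4, push CC → (q_4, ac, CCCZ)
  ε-move, top C: go to q_5, push ε → (q_5, ac, CCZ)
  read a, top C: go to q_3, push CC → (q_3, c, CCCZ)
  read c, top C: go to q_2, push ε → (q_2, ε, CCZ)
All input consumed; M is in state q_2.

q_2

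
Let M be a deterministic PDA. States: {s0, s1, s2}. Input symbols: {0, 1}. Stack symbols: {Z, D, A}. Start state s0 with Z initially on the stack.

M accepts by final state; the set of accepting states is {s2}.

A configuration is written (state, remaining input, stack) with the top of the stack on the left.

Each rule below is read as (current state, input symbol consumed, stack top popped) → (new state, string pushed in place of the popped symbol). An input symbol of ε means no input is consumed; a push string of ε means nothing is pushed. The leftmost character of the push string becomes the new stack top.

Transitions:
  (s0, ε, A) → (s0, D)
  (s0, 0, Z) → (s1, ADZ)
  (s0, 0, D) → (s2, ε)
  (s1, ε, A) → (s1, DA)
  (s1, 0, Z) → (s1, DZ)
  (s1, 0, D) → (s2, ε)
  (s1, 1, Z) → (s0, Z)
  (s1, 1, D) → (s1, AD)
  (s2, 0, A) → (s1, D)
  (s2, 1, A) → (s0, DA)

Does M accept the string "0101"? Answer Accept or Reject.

Reject

(s0, 0101, Z) ⊢ (s1, 101, ADZ) ⊢ (s1, 101, DADZ) ⊢ (s1, 01, ADADZ) ⊢ (s1, 01, DADADZ) ⊢ (s2, 1, ADADZ) ⊢ (s0, ε, DADADZ)
All input consumed; state s0 ∉ F and no further ε-move applies.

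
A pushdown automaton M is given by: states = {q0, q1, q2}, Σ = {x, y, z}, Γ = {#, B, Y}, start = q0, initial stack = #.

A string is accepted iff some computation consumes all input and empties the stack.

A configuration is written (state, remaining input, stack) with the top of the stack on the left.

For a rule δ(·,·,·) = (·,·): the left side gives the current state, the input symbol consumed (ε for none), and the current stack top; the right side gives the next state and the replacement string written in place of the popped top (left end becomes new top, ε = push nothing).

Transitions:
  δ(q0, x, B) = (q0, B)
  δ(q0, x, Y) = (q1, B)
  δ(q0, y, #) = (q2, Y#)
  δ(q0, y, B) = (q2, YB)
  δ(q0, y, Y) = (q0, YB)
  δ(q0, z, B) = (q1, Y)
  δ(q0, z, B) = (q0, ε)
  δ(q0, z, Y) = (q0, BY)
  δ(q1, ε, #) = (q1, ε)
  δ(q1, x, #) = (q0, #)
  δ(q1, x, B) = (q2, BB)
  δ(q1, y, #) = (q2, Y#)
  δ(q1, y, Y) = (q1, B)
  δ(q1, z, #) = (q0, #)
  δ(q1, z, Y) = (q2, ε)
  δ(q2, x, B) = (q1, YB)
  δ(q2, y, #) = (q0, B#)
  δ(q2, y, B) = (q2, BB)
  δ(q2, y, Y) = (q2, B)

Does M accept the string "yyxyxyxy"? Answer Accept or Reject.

No computation consumes all input and empties the stack.

Reject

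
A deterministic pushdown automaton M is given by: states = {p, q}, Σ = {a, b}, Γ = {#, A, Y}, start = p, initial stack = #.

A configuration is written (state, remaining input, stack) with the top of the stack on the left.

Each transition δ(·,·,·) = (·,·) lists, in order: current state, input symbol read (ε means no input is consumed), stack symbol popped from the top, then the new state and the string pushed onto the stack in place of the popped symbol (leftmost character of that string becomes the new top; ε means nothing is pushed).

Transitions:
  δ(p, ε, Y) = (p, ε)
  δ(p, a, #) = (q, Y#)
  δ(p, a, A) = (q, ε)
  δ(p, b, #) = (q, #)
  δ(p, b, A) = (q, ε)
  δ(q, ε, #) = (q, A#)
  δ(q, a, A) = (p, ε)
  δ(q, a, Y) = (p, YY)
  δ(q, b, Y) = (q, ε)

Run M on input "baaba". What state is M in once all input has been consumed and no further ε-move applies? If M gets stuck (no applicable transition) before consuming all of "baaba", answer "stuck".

p

(p, baaba, #) ⊢ (q, aaba, #) ⊢ (q, aaba, A#) ⊢ (p, aba, #) ⊢ (q, ba, Y#) ⊢ (q, a, #) ⊢ (q, a, A#) ⊢ (p, ε, #)
All input consumed; M is in state p.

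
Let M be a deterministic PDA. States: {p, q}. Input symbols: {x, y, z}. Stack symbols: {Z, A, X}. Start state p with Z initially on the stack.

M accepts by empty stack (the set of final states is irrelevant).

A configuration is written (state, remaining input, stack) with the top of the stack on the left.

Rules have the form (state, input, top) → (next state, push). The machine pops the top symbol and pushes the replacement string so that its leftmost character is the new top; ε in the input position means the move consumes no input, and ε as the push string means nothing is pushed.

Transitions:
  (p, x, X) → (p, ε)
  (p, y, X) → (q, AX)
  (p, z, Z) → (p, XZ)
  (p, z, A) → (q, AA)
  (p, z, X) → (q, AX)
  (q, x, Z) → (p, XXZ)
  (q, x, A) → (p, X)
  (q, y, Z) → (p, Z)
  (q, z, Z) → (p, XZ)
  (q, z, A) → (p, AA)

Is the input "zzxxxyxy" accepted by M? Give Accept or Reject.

Reject

(p, zzxxxyxy, Z)
  read z, top Z: go to p, push XZ → (p, zxxxyxy, XZ)
  read z, top X: go to q, push AX → (q, xxxyxy, AXZ)
  read x, top A: go to p, push X → (p, xxyxy, XXZ)
  read x, top X: go to p, push ε → (p, xyxy, XZ)
  read x, top X: go to p, push ε → (p, yxy, Z)
No transition applies at (p, yxy, Z); input not fully consumed.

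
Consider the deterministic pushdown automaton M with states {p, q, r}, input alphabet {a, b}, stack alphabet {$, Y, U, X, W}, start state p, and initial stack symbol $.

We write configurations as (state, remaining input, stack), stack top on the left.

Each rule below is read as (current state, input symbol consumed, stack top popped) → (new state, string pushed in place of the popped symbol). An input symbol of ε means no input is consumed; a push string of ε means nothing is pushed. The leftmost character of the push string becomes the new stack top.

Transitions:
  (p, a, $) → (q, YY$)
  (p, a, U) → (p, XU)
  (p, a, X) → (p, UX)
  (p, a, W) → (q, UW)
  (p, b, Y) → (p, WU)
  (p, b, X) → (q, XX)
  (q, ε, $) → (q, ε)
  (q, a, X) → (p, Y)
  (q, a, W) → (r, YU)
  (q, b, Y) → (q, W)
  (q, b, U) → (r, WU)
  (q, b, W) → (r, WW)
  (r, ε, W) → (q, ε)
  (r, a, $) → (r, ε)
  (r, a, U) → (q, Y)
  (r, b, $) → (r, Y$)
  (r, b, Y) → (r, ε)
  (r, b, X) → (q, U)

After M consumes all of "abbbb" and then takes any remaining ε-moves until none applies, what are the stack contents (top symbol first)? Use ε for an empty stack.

WY$

(p, abbbb, $)
  read a, top $: go to q, push YY$ → (q, bbbb, YY$)
  read b, top Y: go to q, push W → (q, bbb, WY$)
  read b, top W: go to r, push WW → (r, bb, WWY$)
  ε-move, top W: go to q, push ε → (q, bb, WY$)
  read b, top W: go to r, push WW → (r, b, WWY$)
  ε-move, top W: go to q, push ε → (q, b, WY$)
  read b, top W: go to r, push WW → (r, ε, WWY$)
  ε-move, top W: go to q, push ε → (q, ε, WY$)
All input consumed in state q with stack WY$.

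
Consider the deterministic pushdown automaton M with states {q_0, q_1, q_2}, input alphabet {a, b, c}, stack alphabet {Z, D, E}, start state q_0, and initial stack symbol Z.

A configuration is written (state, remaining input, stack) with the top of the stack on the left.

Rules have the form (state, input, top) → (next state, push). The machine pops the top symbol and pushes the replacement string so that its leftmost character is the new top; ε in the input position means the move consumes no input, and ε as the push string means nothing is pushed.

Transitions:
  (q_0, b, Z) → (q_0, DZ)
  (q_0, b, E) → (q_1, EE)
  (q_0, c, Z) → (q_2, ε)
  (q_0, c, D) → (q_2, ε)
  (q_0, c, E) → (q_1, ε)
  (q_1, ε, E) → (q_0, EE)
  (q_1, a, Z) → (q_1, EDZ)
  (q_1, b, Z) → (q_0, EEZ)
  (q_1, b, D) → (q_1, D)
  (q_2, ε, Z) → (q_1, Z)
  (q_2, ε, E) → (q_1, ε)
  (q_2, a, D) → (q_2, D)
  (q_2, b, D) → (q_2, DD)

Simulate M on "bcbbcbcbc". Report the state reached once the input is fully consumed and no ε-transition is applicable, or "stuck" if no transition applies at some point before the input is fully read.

q_0

(q_0, bcbbcbcbc, Z)
  read b, top Z: go to q_0, push DZ → (q_0, cbbcbcbc, DZ)
  read c, top D: go to q_2, push ε → (q_2, bbcbcbc, Z)
  ε-move, top Z: go to q_1, push Z → (q_1, bbcbcbc, Z)
  read b, top Z: go to q_0, push EEZ → (q_0, bcbcbc, EEZ)
  read b, top E: go to q_1, push EE → (q_1, cbcbc, EEEZ)
  ε-move, top E: go to q_0, push EE → (q_0, cbcbc, EEEEZ)
  read c, top E: go to q_1, push ε → (q_1, bcbc, EEEZ)
  ε-move, top E: go to q_0, push EE → (q_0, bcbc, EEEEZ)
  read b, top E: go to q_1, push EE → (q_1, cbc, EEEEEZ)
  ε-move, top E: go to q_0, push EE → (q_0, cbc, EEEEEEZ)
  read c, top E: go to q_1, push ε → (q_1, bc, EEEEEZ)
  ε-move, top E: go to q_0, push EE → (q_0, bc, EEEEEEZ)
  read b, top E: go to q_1, push EE → (q_1, c, EEEEEEEZ)
  ε-move, top E: go to q_0, push EE → (q_0, c, EEEEEEEEZ)
  read c, top E: go to q_1, push ε → (q_1, ε, EEEEEEEZ)
  ε-move, top E: go to q_0, push EE → (q_0, ε, EEEEEEEEZ)
All input consumed; M is in state q_0.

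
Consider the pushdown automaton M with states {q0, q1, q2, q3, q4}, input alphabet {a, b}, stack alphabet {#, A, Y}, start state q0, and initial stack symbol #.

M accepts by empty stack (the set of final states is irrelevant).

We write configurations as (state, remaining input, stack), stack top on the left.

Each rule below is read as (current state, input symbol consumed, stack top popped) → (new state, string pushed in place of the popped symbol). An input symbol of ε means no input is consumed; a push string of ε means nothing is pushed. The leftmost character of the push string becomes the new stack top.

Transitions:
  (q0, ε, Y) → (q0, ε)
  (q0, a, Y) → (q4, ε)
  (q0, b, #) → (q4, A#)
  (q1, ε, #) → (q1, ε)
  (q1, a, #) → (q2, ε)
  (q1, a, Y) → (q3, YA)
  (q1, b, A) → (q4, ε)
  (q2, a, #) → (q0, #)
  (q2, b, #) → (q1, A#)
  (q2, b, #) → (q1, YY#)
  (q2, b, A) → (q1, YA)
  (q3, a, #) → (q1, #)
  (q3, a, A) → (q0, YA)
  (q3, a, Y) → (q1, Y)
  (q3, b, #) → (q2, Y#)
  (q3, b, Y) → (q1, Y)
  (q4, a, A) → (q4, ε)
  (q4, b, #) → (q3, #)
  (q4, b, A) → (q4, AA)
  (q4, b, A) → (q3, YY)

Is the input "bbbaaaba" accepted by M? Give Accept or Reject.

One accepting computation: (q0, bbbaaaba, #) ⊢ (q4, bbaaaba, A#) ⊢ (q4, baaaba, AA#) ⊢ (q4, aaaba, AAA#) ⊢ (q4, aaba, AA#) ⊢ (q4, aba, A#) ⊢ (q4, ba, #) ⊢ (q3, a, #) ⊢ (q1, ε, #) ⊢ (q1, ε, ε)
All input consumed and the stack is empty.

Accept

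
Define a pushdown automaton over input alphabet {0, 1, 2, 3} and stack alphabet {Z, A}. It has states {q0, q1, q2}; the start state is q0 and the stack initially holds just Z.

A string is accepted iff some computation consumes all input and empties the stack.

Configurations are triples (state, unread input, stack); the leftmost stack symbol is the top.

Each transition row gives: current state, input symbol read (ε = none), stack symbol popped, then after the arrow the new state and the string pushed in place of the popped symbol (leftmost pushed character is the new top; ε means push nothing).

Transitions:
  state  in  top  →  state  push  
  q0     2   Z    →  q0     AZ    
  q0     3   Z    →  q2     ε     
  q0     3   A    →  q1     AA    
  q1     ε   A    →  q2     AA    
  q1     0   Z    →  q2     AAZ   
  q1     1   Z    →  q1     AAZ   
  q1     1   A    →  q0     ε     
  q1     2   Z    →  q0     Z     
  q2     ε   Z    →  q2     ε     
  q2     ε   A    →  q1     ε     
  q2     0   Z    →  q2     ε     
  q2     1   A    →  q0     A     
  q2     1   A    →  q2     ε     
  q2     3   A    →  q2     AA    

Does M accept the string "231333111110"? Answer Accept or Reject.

Accept

One accepting computation: (q0, 231333111110, Z) ⊢ (q0, 31333111110, AZ) ⊢ (q1, 1333111110, AAZ) ⊢ (q2, 1333111110, AAAZ) ⊢ (q2, 333111110, AAZ) ⊢ (q2, 33111110, AAAZ) ⊢ (q2, 3111110, AAAAZ) ⊢ (q2, 111110, AAAAAZ) ⊢ (q2, 11110, AAAAZ) ⊢ (q2, 1110, AAAZ) ⊢ (q2, 110, AAZ) ⊢ (q2, 10, AZ) ⊢ (q2, 0, Z) ⊢ (q2, ε, ε)
All input consumed and the stack is empty.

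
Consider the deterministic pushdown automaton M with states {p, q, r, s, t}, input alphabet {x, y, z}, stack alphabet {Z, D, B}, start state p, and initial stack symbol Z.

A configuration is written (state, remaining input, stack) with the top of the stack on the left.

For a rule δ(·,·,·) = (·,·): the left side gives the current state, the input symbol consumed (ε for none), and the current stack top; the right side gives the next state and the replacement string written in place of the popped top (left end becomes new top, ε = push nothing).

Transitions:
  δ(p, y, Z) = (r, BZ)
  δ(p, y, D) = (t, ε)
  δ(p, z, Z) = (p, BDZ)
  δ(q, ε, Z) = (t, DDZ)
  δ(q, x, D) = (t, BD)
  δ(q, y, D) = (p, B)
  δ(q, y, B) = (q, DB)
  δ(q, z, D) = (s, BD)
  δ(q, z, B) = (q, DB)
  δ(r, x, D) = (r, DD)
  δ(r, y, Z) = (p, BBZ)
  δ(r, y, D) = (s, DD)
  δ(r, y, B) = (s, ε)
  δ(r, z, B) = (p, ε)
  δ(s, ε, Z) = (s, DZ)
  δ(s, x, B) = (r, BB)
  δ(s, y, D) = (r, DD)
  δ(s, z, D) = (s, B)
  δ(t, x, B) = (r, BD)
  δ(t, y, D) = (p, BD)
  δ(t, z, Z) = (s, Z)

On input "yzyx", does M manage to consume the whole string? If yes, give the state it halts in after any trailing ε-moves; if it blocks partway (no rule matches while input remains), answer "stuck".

stuck

(p, yzyx, Z)
  read y, top Z: go to r, push BZ → (r, zyx, BZ)
  read z, top B: go to p, push ε → (p, yx, Z)
  read y, top Z: go to r, push BZ → (r, x, BZ)
No transition for (r, x, top B); M blocks with input x remaining.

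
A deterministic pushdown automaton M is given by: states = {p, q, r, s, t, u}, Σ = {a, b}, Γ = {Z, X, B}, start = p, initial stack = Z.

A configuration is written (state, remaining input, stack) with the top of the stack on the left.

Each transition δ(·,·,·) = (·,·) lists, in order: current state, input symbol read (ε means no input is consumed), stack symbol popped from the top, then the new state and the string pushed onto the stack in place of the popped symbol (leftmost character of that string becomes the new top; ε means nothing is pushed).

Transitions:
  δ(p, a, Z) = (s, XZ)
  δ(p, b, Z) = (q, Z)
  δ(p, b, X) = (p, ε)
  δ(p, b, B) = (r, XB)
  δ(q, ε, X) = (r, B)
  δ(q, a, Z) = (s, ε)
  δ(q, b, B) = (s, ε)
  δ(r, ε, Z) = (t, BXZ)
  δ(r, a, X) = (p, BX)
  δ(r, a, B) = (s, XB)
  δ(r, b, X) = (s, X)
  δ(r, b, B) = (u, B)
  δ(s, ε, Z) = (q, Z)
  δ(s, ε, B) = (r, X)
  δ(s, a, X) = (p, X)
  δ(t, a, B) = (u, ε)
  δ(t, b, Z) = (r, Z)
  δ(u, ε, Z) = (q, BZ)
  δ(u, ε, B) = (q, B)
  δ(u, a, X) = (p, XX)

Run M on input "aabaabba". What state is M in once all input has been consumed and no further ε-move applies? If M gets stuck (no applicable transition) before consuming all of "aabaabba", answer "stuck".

(p, aabaabba, Z) ⊢ (s, abaabba, XZ) ⊢ (p, baabba, XZ) ⊢ (p, aabba, Z) ⊢ (s, abba, XZ) ⊢ (p, bba, XZ) ⊢ (p, ba, Z) ⊢ (q, a, Z) ⊢ (s, ε, ε)
All input consumed; M is in state s.

s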